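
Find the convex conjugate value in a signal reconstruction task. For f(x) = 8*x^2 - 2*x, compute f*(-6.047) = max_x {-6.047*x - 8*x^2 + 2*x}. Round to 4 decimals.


f*(y) = sup_x {y*x - a*x^2 - b*x} = sup_x {(y-b)*x - a*x^2}
FOC: (y - b) - 2a*x = 0 => x* = (y - b)/(2a)
x* = (-6.047 + 2)/(2*8) = -0.2529
f*(-6.047) = (y-b)^2/(4a) = (-6.047 + 2)^2/(4*8)
= 16.3782/32 = 0.5118


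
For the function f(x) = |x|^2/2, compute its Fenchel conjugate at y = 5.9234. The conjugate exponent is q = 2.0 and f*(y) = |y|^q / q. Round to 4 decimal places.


The conjugate exponent q satisfies 1/p + 1/q = 1.
p = 2, so q = 2/(2 - 1) = 2.0
|y|^q = 5.9234^2.0 = 35.0867
f*(5.9234) = 35.0867 / 2.0 = 17.5433


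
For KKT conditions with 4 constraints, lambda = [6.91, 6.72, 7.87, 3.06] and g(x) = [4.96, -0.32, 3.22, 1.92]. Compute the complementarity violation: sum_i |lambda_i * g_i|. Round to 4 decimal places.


KKT complementary slackness check:
lambda_1 * g_1 = 6.91 * 4.96 = 34.2736
lambda_2 * g_2 = 6.72 * -0.32 = -2.1504
lambda_3 * g_3 = 7.87 * 3.22 = 25.3414
lambda_4 * g_4 = 3.06 * 1.92 = 5.8752
Total violation = 34.2736 + 2.1504 + 25.3414 + 5.8752 = 67.6406


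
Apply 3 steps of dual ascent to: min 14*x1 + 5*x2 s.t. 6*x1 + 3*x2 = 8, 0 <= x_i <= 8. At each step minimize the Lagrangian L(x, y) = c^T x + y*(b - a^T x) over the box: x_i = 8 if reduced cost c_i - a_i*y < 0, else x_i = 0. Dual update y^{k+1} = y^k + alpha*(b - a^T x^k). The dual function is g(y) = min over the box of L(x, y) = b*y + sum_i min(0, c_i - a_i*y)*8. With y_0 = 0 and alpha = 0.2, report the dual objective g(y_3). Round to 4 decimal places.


Dual ascent for LP: min 14*x1 + 5*x2, 6*x1 + 3*x2 = 8, 0 <= x_i <= 8
Step 1: y^k = 0.0, reduced costs: (14.0, 5.0)
  x^k = (0.0, 0.0), subgradient = b - a^T x = 8.0
  y^{k+1} = 0.0 + 0.2*8.0 = 1.6
Step 2: y^k = 1.6, reduced costs: (4.4, 0.2)
  x^k = (0.0, 0.0), subgradient = b - a^T x = 8.0
  y^{k+1} = 1.6 + 0.2*8.0 = 3.2
Step 3: y^k = 3.2, reduced costs: (-5.2, -4.6)
  x^k = (8.0, 8.0), subgradient = b - a^T x = -64.0
  y^{k+1} = 3.2 + 0.2*-64.0 = -9.6
Dual objective at y_3 = -9.6: reduced costs (71.6, 33.8), box minimizer x = (0.0, 0.0)
g(y_3) = b*y + (c1 - a1*y)*x1 + (c2 - a2*y)*x2 = 8*(-9.6) + 71.6*0.0 + 33.8*0.0 = -76.8 + 0.0 + 0.0 = -76.8


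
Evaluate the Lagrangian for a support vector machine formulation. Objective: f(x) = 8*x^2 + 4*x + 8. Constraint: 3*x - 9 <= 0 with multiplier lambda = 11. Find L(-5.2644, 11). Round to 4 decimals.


Step 1: Evaluate f(x).
f(-5.2644) = 8*(-5.2644)^2 + 4*(-5.2644) + 8 = 208.6537
Step 2: Evaluate g(x).
g(-5.2644) = 3*-5.2644 - 9 = -24.7932
Step 3: Compute Lagrangian.
L = 208.6537 + 11*-24.7932 = -64.0715


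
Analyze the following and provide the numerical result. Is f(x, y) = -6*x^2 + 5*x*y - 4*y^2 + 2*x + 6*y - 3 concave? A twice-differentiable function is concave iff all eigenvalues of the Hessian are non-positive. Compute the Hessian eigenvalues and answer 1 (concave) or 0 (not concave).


The Hessian of f(x,y) = -6*x^2 + 5*x*y - 4*y^2 + 2*x + 6*y - 3 is:
H = [[-12, 5], [5, -8]]
Trace = -12 - 8 = -20
Determinant = -12*-8 - (5)^2 = 71
Discriminant = (-20)^2 - 4*71 = 116.0
Eigenvalues: lambda_1 = -15.3852, lambda_2 = -4.6148
The function is concave.

1


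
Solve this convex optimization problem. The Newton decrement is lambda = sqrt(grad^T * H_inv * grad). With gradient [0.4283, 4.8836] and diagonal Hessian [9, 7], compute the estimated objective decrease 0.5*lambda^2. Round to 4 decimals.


Step 1: H is diagonal, so H^(-1) * g = [0.0476, 0.6977].
Step 2: g^T H^(-1) g = sum_i g_i^2 / H_ii
  = (0.4283)^2/9 + (4.8836)^2/7
  = 0.0204 + 3.4071 = 3.4275
Step 3: Objective decrease = 0.5 * g^T H^(-1) g = 1.7137


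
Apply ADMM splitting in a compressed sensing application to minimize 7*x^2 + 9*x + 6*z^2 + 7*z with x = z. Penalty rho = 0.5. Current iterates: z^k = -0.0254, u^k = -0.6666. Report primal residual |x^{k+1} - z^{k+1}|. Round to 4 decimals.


ADMM iteration with rho = 0.5, z^k = -0.0254, u^k = -0.6666
Step 1: x-update.
Minimize 7*x^2 + 9*x + (0.5/2)*(x + 0.0254 - 0.6666)^2
FOC: (2*7 + 0.5)*x = -9 + 0.5*(-0.0254 + 0.6666)
x^{k+1} = -0.5986
Step 2: z-update.
Minimize 6*z^2 + 7*z + (0.5/2)*(-0.5986 - z - 0.6666)^2
FOC: (2*6 + 0.5)*z = -7 + 0.5*(-0.5986 - 0.6666)
z^{k+1} = -0.6106
Step 3: u-update.
u^{k+1} = -0.6666 - 0.5986 + 0.6106 = -0.6546
Step 4: Primal residual = |-0.5986 + 0.6106| = 0.012


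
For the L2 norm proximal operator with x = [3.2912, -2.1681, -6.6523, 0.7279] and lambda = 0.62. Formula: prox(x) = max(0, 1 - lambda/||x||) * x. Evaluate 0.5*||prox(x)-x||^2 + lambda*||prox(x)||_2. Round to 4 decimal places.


Step 1: Compute ||x||.
||x|| = 7.7663
Step 2: Compute scaling factor.
scale = max(0, 1 - 0.62/7.7663) = 0.9202
Step 3: prox(x) = [3.0285, -1.995, -6.1212, 0.6698]
||prox(x)|| = 7.1463
Step 4: Proximal objective.
0.5*||prox-x||^2 = 0.1922
lambda*||prox|| = 4.4307
Total = 4.6229


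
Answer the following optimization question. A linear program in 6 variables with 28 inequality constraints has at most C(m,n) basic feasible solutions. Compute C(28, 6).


Each vertex corresponds to some choice of n active constraints out of m, so the number of vertices is at most C(m, n) = m! / (n!(m-n)!).
m = 28, n = 6
Numerator: 28 * 27 * 26 * 25 * 24 * 23
Denominator: 6! = 720
C(28, 6) = 376740


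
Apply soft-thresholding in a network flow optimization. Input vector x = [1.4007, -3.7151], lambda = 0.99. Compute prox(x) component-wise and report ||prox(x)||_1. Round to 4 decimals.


Soft-thresholding with lambda = 0.99:
prox(1.4007) = sign(1.4007)*max(|1.4007| - 0.99, 0) = 0.4107
prox(-3.7151) = sign(-3.7151)*max(|-3.7151| - 0.99, 0) = -2.7251
prox(x) = [0.4107, -2.7251]
||prox(x)||_1 = 0.4107 + 2.7251 = 3.1358


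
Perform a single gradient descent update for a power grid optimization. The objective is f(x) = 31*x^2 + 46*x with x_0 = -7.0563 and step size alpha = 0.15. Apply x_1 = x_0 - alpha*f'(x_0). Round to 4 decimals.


We compute the gradient at x_0 and apply the update.
f'(x) = 62*x + 46
f'(-7.0563) = 62*-7.0563 + 46 = -391.4906
x_1 = -7.0563 - 0.15*-391.4906 = 51.6673


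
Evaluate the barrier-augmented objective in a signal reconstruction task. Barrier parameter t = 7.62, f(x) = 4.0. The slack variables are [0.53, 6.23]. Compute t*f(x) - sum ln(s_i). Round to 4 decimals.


Step 1: Compute log-barrier.
ln values: [-0.6349, 1.8294]
phi = -(-0.6349 + 1.8294) = -1.1945
Step 2: Compute augmented objective.
t*f(x) = 7.62*4.0 = 30.48
Total = 30.48 - 1.1945 = 29.2855


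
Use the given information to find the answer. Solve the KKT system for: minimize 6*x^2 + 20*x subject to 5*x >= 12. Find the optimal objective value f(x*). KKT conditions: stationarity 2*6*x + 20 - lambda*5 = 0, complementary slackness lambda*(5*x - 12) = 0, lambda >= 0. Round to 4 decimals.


Step 1: Try lambda = 0 (constraint inactive).
x_unc = -20/(2*6) = -1.6667
Check: 5*-1.6667 = -8.3335 < 12 -- violated!
Step 2: Constraint must be active: 5*x = 12
x* = 12/5 = 2.4
lambda = (2*6*2.4 + 20)/5 = 9.76
Step 3: Compute optimal value.
f(x*) = 6*2.4^2 + 20*2.4 = 82.56


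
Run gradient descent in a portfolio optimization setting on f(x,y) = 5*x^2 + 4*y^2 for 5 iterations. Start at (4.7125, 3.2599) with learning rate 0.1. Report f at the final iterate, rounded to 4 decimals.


Gradient descent on f(x,y) = 5*x^2 + 4*y^2.
Starting point: (4.7125, 3.2599), alpha = 0.1
Step 1: grad_x = 2*5*4.7125 = 47.125, grad_y = 2*4*3.2599 = 26.0792
  x_1 = 4.7125 - 0.1*47.125 = 0.0
  y_1 = 3.2599 - 0.1*26.0792 = 0.652
Step 2: grad_x = 2*5*0.0 = 0.0, grad_y = 2*4*0.652 = 5.2158
  x_2 = 0.0 - 0.1*0.0 = 0.0
  y_2 = 0.652 - 0.1*5.2158 = 0.1304
Step 3: grad_x = 2*5*0.0 = 0.0, grad_y = 2*4*0.1304 = 1.0432
  x_3 = 0.0 - 0.1*0.0 = 0.0
  y_3 = 0.1304 - 0.1*1.0432 = 0.0261
Step 4: grad_x = 2*5*0.0 = 0.0, grad_y = 2*4*0.0261 = 0.2086
  x_4 = 0.0 - 0.1*0.0 = 0.0
  y_4 = 0.0261 - 0.1*0.2086 = 0.0052
Step 5: grad_x = 2*5*0.0 = 0.0, grad_y = 2*4*0.0052 = 0.0417
  x_5 = 0.0 - 0.1*0.0 = 0.0
  y_5 = 0.0052 - 0.1*0.0417 = 0.001
f(0.0, 0.001) = 5*0.0^2 + 4*0.001^2 = 0.0


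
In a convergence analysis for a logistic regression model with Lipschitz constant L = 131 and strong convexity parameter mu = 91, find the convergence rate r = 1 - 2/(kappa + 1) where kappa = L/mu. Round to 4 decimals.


Step 1: Compute the condition number.
kappa = L/mu = 131/91 = 1.4396
Step 2: Compute the convergence rate.
r = 1 - 2/(kappa + 1) = 1 - 2*mu/(L + mu) = (L - mu)/(L + mu) = 40/222 = 0.1802


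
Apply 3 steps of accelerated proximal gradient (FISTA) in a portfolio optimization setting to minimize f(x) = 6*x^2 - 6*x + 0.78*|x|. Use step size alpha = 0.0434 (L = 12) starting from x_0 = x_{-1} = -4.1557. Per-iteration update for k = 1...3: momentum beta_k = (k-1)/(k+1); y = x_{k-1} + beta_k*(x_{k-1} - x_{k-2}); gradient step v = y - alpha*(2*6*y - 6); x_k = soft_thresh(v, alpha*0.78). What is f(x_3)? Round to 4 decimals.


FISTA on f(x) = 6*x^2 - 6*x + 0.78*|x|
L = 12, alpha = 0.0434
Iteration 1: beta = 0.0, y = -4.1557 + 0.0*(-4.1557 + 4.1557) = -4.1557
  grad(y) = -55.8684, v = y - alpha*grad = -1.731
  prox(v) = soft_thresh(-1.731, 0.0339) = -1.6972
Iteration 2: beta = 0.3333, y = -1.6972 + 0.3333*(-1.6972 + 4.1557) = -0.8776
  grad(y) = -16.5318, v = y - alpha*grad = -0.1602
  prox(v) = soft_thresh(-0.1602, 0.0339) = -0.1263
Iteration 3: beta = 0.5, y = -0.1263 + 0.5*(-0.1263 + 1.6972) = 0.6591
  grad(y) = 1.9093, v = y - alpha*grad = 0.5762
  prox(v) = soft_thresh(0.5762, 0.0339) = 0.5424
f(x_3) = 6*0.5424^2 - 6*0.5424 + 0.78*|0.5424| = -1.0662


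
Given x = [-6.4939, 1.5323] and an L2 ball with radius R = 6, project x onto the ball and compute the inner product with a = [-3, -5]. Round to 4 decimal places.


Step 1: Compute ||x|| (intermediates to 6 decimals).
||x|| = sqrt((-6.4939)^2 + 1.5323^2) = 6.672232
Step 2: Project.
Since ||x|| > R, scale = R/||x|| = 6/6.672232 = 0.899249, proj(x) = scale * x
proj(x) = [-5.839633, 1.377919]
Step 3: Dot product.
a^T * proj(x) = -3*(-5.839633) - 5*1.377919 = 10.6293


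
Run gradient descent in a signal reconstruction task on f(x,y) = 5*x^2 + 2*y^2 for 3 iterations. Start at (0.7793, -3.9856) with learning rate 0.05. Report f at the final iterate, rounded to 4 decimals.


Gradient descent on f(x,y) = 5*x^2 + 2*y^2.
Starting point: (0.7793, -3.9856), alpha = 0.05
Step 1: grad_x = 2*5*0.7793 = 7.793, grad_y = 2*2*-3.9856 = -15.9424
  x_1 = 0.7793 - 0.05*7.793 = 0.3897
  y_1 = -3.9856 - 0.05*-15.9424 = -3.1885
Step 2: grad_x = 2*5*0.3897 = 3.8965, grad_y = 2*2*-3.1885 = -12.7539
  x_2 = 0.3897 - 0.05*3.8965 = 0.1948
  y_2 = -3.1885 - 0.05*-12.7539 = -2.5508
Step 3: grad_x = 2*5*0.1948 = 1.9483, grad_y = 2*2*-2.5508 = -10.2031
  x_3 = 0.1948 - 0.05*1.9483 = 0.0974
  y_3 = -2.5508 - 0.05*-10.2031 = -2.0406
f(0.0974, -2.0406) = 5*0.0974^2 + 2*(-2.0406)^2 = 8.3758


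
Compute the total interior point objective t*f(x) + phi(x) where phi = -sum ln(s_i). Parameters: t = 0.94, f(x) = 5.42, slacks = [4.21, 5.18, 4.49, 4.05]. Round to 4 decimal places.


Step 1: Compute log-barrier.
ln values: [1.4375, 1.6448, 1.5019, 1.3987]
phi = -(1.4375 + 1.6448 + 1.5019 + 1.3987) = -5.9828
Step 2: Compute augmented objective.
t*f(x) = 0.94*5.42 = 5.0948
Total = 5.0948 - 5.9828 = -0.888


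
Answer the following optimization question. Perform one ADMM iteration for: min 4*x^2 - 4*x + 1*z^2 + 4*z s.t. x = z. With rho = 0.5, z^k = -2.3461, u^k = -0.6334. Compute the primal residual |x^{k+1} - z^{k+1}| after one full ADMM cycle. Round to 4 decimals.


ADMM iteration with rho = 0.5, z^k = -2.3461, u^k = -0.6334
Step 1: x-update.
Minimize 4*x^2 - 4*x + (0.5/2)*(x + 2.3461 - 0.6334)^2
FOC: (2*4 + 0.5)*x = 4 + 0.5*(-2.3461 + 0.6334)
x^{k+1} = 0.3698
Step 2: z-update.
Minimize 1*z^2 + 4*z + (0.5/2)*(0.3698 - z - 0.6334)^2
FOC: (2*1 + 0.5)*z = -4 + 0.5*(0.3698 - 0.6334)
z^{k+1} = -1.6527
Step 3: u-update.
u^{k+1} = -0.6334 + 0.3698 + 1.6527 = 1.3892
Step 4: Primal residual = |0.3698 + 1.6527| = 2.0226


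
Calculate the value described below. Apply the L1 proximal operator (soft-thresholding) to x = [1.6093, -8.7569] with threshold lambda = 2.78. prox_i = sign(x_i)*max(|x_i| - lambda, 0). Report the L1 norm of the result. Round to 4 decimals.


Soft-thresholding with lambda = 2.78:
prox(1.6093) = sign(1.6093)*max(|1.6093| - 2.78, 0) = 0.0
prox(-8.7569) = sign(-8.7569)*max(|-8.7569| - 2.78, 0) = -5.9769
prox(x) = [0.0, -5.9769]
||prox(x)||_1 = 0.0 + 5.9769 = 5.9769


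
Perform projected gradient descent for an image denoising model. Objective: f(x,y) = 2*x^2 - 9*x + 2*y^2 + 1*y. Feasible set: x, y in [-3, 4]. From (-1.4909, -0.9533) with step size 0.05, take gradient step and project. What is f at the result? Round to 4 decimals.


Step 1: Compute gradient at (-1.4909, -0.9533).
grad_x = 2*2*-1.4909 - 9 = -14.9636
grad_y = 2*2*-0.9533 + 1 = -2.8132
Step 2: Gradient step.
x_raw = -1.4909 - 0.05*-14.9636 = -0.7427
y_raw = -0.9533 - 0.05*-2.8132 = -0.8126
Step 3: Project onto [-3, 4].
x_proj = clip(-0.7427) = -0.7427
y_proj = clip(-0.8126) = -0.8126
Step 4: Evaluate f.
f(-0.7427, -0.8126) = 8.2959


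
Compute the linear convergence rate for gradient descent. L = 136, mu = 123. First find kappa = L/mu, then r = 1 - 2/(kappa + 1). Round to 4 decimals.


Step 1: Compute the condition number.
kappa = L/mu = 136/123 = 1.1057
Step 2: Compute the convergence rate.
r = 1 - 2/(kappa + 1) = 1 - 2*mu/(L + mu) = (L - mu)/(L + mu) = 13/259 = 0.0502


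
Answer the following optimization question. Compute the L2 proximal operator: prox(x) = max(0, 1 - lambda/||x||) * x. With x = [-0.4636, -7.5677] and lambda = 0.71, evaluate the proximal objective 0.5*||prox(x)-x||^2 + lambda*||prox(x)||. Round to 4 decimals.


Step 1: Compute ||x||.
||x|| = 7.5819
Step 2: Compute scaling factor.
scale = max(0, 1 - 0.71/7.5819) = 0.9064
Step 3: prox(x) = [-0.4202, -6.859]
||prox(x)|| = 6.8719
Step 4: Proximal objective.
0.5*||prox-x||^2 = 0.2521
lambda*||prox|| = 4.879
Total = 5.1311


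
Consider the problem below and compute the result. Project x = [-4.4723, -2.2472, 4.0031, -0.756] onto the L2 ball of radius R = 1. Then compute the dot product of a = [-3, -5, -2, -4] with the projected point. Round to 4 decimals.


Step 1: Compute ||x|| (intermediates to 6 decimals).
||x|| = sqrt((-4.4723)^2 + (-2.2472)^2 + 4.0031^2 + (-0.756)^2) = 6.453505
Step 2: Project.
Since ||x|| > R, scale = R/||x|| = 1/6.453505 = 0.154955, proj(x) = scale * x
proj(x) = [-0.693005, -0.348215, 0.6203, -0.117146]
Step 3: Dot product.
a^T * proj(x) = -3*(-0.693005) - 5*(-0.348215) - 2*0.6203 - 4*(-0.117146) = 3.0481


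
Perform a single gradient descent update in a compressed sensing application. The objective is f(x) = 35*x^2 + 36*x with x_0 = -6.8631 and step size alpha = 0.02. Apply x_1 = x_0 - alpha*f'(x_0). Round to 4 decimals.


We compute the gradient at x_0 and apply the update.
f'(x) = 70*x + 36
f'(-6.8631) = 70*-6.8631 + 36 = -444.417
x_1 = -6.8631 - 0.02*-444.417 = 2.0252


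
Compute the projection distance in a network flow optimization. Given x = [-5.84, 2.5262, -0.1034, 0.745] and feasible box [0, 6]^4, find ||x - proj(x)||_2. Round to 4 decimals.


Project each component onto [0, 6].
clip(-5.84) = 0.0, clip(2.5262) = 2.5262, clip(-0.1034) = 0.0, clip(0.745) = 0.745
Projection = [0.0, 2.5262, 0.0, 0.745]
Squared diffs: [34.1056, 0.0, 0.0107, 0.0]
Distance = sqrt(34.1163) = 5.8409


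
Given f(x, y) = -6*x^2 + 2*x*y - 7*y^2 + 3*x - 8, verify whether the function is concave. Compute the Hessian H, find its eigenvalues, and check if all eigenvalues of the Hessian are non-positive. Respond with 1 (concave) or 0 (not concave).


The Hessian of f(x,y) = -6*x^2 + 2*x*y - 7*y^2 + 3*x - 8 is:
H = [[-12, 2], [2, -14]]
Trace = -12 - 14 = -26
Determinant = -12*-14 - (2)^2 = 164
Discriminant = (-26)^2 - 4*164 = 20.0
Eigenvalues: lambda_1 = -15.2361, lambda_2 = -10.7639
The function is concave.

1


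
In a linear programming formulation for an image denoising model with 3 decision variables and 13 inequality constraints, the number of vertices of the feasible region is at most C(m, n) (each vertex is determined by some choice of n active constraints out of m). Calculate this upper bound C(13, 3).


Each vertex corresponds to some choice of n active constraints out of m, so the number of vertices is at most C(m, n) = m! / (n!(m-n)!).
m = 13, n = 3
Numerator: 13 * 12 * 11
Denominator: 3! = 6
C(13, 3) = 286


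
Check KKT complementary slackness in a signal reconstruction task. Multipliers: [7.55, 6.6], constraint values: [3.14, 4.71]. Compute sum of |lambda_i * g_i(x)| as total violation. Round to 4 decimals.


KKT complementary slackness check:
lambda_1 * g_1 = 7.55 * 3.14 = 23.707
lambda_2 * g_2 = 6.6 * 4.71 = 31.086
Total violation = 23.707 + 31.086 = 54.793


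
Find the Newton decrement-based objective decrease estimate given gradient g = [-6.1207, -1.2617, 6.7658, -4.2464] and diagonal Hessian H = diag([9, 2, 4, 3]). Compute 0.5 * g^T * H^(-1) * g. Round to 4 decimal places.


Step 1: H is diagonal, so H^(-1) * g = [-0.6801, -0.6309, 1.6915, -1.4155].
Step 2: g^T H^(-1) g = sum_i g_i^2 / H_ii
  = (-6.1207)^2/9 + (-1.2617)^2/2 + (6.7658)^2/4 + (-4.2464)^2/3
  = 4.1626 + 0.7959 + 11.444 + 6.0106 = 22.4131
Step 3: Objective decrease = 0.5 * g^T H^(-1) g = 11.2066


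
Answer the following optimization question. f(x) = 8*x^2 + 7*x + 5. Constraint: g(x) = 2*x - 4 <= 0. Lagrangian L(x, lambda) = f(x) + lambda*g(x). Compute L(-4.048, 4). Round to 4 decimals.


Step 1: Evaluate f(x).
f(-4.048) = 8*(-4.048)^2 + 7*(-4.048) + 5 = 107.7544
Step 2: Evaluate g(x).
g(-4.048) = 2*-4.048 - 4 = -12.096
Step 3: Compute Lagrangian.
L = 107.7544 + 4*-12.096 = 59.3704


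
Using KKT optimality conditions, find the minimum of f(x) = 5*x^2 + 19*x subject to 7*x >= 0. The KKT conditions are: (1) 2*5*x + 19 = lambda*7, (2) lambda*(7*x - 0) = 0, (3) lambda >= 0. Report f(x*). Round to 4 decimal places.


Step 1: Try lambda = 0 (constraint inactive).
x_unc = -19/(2*5) = -1.9
Check: 7*-1.9 = -13.3 < 0 -- violated!
Step 2: Constraint must be active: 7*x = 0
x* = 0/7 = 0.0
lambda = (2*5*0.0 + 19)/7 = 2.7143
Step 3: Compute optimal value.
f(x*) = 5*0.0^2 + 19*0.0 = 0.0


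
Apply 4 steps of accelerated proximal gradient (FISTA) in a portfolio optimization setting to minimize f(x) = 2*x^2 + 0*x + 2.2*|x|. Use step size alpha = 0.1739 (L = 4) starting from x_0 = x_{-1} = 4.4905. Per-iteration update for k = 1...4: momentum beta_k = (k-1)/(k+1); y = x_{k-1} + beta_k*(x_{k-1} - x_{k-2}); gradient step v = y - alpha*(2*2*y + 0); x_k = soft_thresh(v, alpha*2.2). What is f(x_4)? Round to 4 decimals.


FISTA on f(x) = 2*x^2 + 0*x + 2.2*|x|
L = 4, alpha = 0.1739
Iteration 1: beta = 0.0, y = 4.4905 + 0.0*(4.4905 - 4.4905) = 4.4905
  grad(y) = 17.962, v = y - alpha*grad = 1.3669
  prox(v) = soft_thresh(1.3669, 0.3826) = 0.9843
Iteration 2: beta = 0.3333, y = 0.9843 + 0.3333*(0.9843 - 4.4905) = -0.1844
  grad(y) = -0.7376, v = y - alpha*grad = -0.0561
  prox(v) = soft_thresh(-0.0561, 0.3826) = 0.0
Iteration 3: beta = 0.5, y = 0.0 + 0.5*(0.0 - 0.9843) = -0.4922
  grad(y) = -1.9687, v = y - alpha*grad = -0.1498
  prox(v) = soft_thresh(-0.1498, 0.3826) = 0.0
Iteration 4: beta = 0.6, y = 0.0 + 0.6*(0.0 - 0.0) = 0.0
  grad(y) = 0.0, v = y - alpha*grad = 0.0
  prox(v) = soft_thresh(0.0, 0.3826) = 0.0
f(x_4) = 2*0.0^2 + 0*0.0 + 2.2*|0.0| = 0.0


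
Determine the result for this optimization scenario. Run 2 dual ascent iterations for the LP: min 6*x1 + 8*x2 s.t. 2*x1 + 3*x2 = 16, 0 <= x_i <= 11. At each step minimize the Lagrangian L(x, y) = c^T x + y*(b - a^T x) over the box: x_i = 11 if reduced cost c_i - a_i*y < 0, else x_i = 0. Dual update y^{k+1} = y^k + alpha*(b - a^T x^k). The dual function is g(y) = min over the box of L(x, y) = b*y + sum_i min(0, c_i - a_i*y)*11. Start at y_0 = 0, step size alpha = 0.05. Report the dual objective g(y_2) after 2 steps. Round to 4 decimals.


Dual ascent for LP: min 6*x1 + 8*x2, 2*x1 + 3*x2 = 16, 0 <= x_i <= 11
Step 1: y^k = 0.0, reduced costs: (6.0, 8.0)
  x^k = (0.0, 0.0), subgradient = b - a^T x = 16.0
  y^{k+1} = 0.0 + 0.05*16.0 = 0.8
Step 2: y^k = 0.8, reduced costs: (4.4, 5.6)
  x^k = (0.0, 0.0), subgradient = b - a^T x = 16.0
  y^{k+1} = 0.8 + 0.05*16.0 = 1.6
Dual objective at y_2 = 1.6: reduced costs (2.8, 3.2), box minimizer x = (0.0, 0.0)
g(y_2) = b*y + (c1 - a1*y)*x1 + (c2 - a2*y)*x2 = 16*1.6 + 2.8*0.0 + 3.2*0.0 = 25.6 + 0.0 + 0.0 = 25.6


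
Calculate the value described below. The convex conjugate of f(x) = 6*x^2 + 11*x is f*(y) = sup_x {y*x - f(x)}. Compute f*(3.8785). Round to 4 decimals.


f*(y) = sup_x {y*x - a*x^2 - b*x} = sup_x {(y-b)*x - a*x^2}
FOC: (y - b) - 2a*x = 0 => x* = (y - b)/(2a)
x* = (3.8785 - 11)/(2*6) = -0.5935
f*(3.8785) = (y-b)^2/(4a) = (3.8785 - 11)^2/(4*6)
= 50.7158/24 = 2.1132


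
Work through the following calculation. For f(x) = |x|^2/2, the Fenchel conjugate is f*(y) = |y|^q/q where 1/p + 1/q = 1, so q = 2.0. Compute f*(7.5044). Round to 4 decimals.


The conjugate exponent q satisfies 1/p + 1/q = 1.
p = 2, so q = 2/(2 - 1) = 2.0
|y|^q = 7.5044^2.0 = 56.316
f*(7.5044) = 56.316 / 2.0 = 28.158


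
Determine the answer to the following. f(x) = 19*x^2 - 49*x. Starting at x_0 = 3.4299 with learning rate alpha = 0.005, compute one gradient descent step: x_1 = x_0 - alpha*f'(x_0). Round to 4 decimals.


We compute the gradient at x_0 and apply the update.
f'(x) = 38*x - 49
f'(3.4299) = 38*3.4299 - 49 = 81.3362
x_1 = 3.4299 - 0.005*81.3362 = 3.0232


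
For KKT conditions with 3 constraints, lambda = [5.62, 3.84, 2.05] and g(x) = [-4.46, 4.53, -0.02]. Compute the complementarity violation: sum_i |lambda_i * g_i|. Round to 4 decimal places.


KKT complementary slackness check:
lambda_1 * g_1 = 5.62 * -4.46 = -25.0652
lambda_2 * g_2 = 3.84 * 4.53 = 17.3952
lambda_3 * g_3 = 2.05 * -0.02 = -0.041
Total violation = 25.0652 + 17.3952 + 0.041 = 42.5014


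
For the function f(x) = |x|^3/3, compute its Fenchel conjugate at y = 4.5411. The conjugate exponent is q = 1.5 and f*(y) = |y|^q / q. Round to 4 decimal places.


The conjugate exponent q satisfies 1/p + 1/q = 1.
p = 3, so q = 3/(3 - 1) = 1.5
|y|^q = 4.5411^1.5 = 9.677
f*(4.5411) = 9.677 / 1.5 = 6.4513


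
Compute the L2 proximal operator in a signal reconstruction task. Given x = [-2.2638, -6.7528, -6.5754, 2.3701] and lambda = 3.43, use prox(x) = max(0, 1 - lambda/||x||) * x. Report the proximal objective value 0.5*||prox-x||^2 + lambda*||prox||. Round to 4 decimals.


Step 1: Compute ||x||.
||x|| = 9.9789
Step 2: Compute scaling factor.
scale = max(0, 1 - 3.43/9.9789) = 0.6563
Step 3: prox(x) = [-1.4857, -4.4317, -4.3153, 1.5554]
||prox(x)|| = 6.5489
Step 4: Proximal objective.
0.5*||prox-x||^2 = 5.8825
lambda*||prox|| = 22.4627
Total = 28.3452


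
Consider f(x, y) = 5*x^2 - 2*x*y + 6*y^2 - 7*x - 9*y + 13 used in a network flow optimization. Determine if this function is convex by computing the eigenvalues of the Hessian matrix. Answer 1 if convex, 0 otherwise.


The Hessian of f(x,y) = 5*x^2 - 2*x*y + 6*y^2 - 7*x - 9*y + 13 is:
H = [[10, -2], [-2, 12]]
Trace = 10 + 12 = 22
Determinant = 10*12 - (-2)^2 = 116
Discriminant = (22)^2 - 4*116 = 20.0
Eigenvalues: lambda_1 = 8.7639, lambda_2 = 13.2361
The function is convex.

1


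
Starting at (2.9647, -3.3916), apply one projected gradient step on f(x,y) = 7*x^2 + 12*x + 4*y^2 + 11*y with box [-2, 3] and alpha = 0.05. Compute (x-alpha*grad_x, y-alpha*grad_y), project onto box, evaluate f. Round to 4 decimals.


Step 1: Compute gradient at (2.9647, -3.3916).
grad_x = 2*7*2.9647 + 12 = 53.5058
grad_y = 2*4*-3.3916 + 11 = -16.1328
Step 2: Gradient step.
x_raw = 2.9647 - 0.05*53.5058 = 0.2894
y_raw = -3.3916 - 0.05*-16.1328 = -2.585
Step 3: Project onto [-2, 3].
x_proj = clip(0.2894) = 0.2894
y_proj = clip(-2.585) = -2.0
Step 4: Evaluate f.
f(0.2894, -2.0) = -1.9408


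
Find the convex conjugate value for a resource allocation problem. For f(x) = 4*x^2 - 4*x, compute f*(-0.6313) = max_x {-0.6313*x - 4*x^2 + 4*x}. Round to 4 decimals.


f*(y) = sup_x {y*x - a*x^2 - b*x} = sup_x {(y-b)*x - a*x^2}
FOC: (y - b) - 2a*x = 0 => x* = (y - b)/(2a)
x* = (-0.6313 + 4)/(2*4) = 0.4211
f*(-0.6313) = (y-b)^2/(4a) = (-0.6313 + 4)^2/(4*4)
= 11.3481/16 = 0.7093


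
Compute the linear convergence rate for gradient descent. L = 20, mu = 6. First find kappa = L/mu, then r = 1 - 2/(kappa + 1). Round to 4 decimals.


Step 1: Compute the condition number.
kappa = L/mu = 20/6 = 3.3333
Step 2: Compute the convergence rate.
r = 1 - 2/(kappa + 1) = 1 - 2*mu/(L + mu) = (L - mu)/(L + mu) = 14/26 = 0.5385


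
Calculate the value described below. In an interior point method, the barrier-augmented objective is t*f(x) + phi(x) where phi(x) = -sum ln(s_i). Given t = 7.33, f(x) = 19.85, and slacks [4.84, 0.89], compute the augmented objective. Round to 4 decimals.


Step 1: Compute log-barrier.
ln values: [1.5769, -0.1165]
phi = -(1.5769 - 0.1165) = -1.4604
Step 2: Compute augmented objective.
t*f(x) = 7.33*19.85 = 145.5005
Total = 145.5005 - 1.4604 = 144.0401


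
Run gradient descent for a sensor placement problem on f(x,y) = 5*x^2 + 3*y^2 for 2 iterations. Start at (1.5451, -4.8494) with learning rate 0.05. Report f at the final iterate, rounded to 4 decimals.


Gradient descent on f(x,y) = 5*x^2 + 3*y^2.
Starting point: (1.5451, -4.8494), alpha = 0.05
Step 1: grad_x = 2*5*1.5451 = 15.451, grad_y = 2*3*-4.8494 = -29.0964
  x_1 = 1.5451 - 0.05*15.451 = 0.7726
  y_1 = -4.8494 - 0.05*-29.0964 = -3.3946
Step 2: grad_x = 2*5*0.7726 = 7.7255, grad_y = 2*3*-3.3946 = -20.3675
  x_2 = 0.7726 - 0.05*7.7255 = 0.3863
  y_2 = -3.3946 - 0.05*-20.3675 = -2.3762
f(0.3863, -2.3762) = 5*0.3863^2 + 3*(-2.3762)^2 = 17.6851


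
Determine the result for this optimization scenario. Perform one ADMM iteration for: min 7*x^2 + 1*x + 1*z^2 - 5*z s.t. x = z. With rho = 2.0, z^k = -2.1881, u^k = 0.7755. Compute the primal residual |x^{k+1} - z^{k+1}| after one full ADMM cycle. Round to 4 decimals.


ADMM iteration with rho = 2.0, z^k = -2.1881, u^k = 0.7755
Step 1: x-update.
Minimize 7*x^2 + 1*x + (2.0/2)*(x + 2.1881 + 0.7755)^2
FOC: (2*7 + 2.0)*x = -1 + 2.0*(-2.1881 - 0.7755)
x^{k+1} = -0.433
Step 2: z-update.
Minimize 1*z^2 - 5*z + (2.0/2)*(-0.433 - z + 0.7755)^2
FOC: (2*1 + 2.0)*z = 5 + 2.0*(-0.433 + 0.7755)
z^{k+1} = 1.4213
Step 3: u-update.
u^{k+1} = 0.7755 - 0.433 - 1.4213 = -1.0787
Step 4: Primal residual = |-0.433 - 1.4213| = 1.8542


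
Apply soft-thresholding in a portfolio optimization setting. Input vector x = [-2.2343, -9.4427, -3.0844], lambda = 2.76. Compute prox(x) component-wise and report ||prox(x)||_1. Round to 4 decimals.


Soft-thresholding with lambda = 2.76:
prox(-2.2343) = sign(-2.2343)*max(|-2.2343| - 2.76, 0) = 0.0
prox(-9.4427) = sign(-9.4427)*max(|-9.4427| - 2.76, 0) = -6.6827
prox(-3.0844) = sign(-3.0844)*max(|-3.0844| - 2.76, 0) = -0.3244
prox(x) = [0.0, -6.6827, -0.3244]
||prox(x)||_1 = 0.0 + 6.6827 + 0.3244 = 7.0071


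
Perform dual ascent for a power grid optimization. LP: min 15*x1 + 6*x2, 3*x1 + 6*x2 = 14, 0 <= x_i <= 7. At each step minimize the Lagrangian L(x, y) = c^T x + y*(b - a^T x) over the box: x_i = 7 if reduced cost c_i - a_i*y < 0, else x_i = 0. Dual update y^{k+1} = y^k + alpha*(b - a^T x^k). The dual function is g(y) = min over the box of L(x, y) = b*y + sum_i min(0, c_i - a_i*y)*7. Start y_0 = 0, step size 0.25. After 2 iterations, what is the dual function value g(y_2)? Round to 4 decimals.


Dual ascent for LP: min 15*x1 + 6*x2, 3*x1 + 6*x2 = 14, 0 <= x_i <= 7
Step 1: y^k = 0.0, reduced costs: (15.0, 6.0)
  x^k = (0.0, 0.0), subgradient = b - a^T x = 14.0
  y^{k+1} = 0.0 + 0.25*14.0 = 3.5
Step 2: y^k = 3.5, reduced costs: (4.5, -15.0)
  x^k = (0.0, 7.0), subgradient = b - a^T x = -28.0
  y^{k+1} = 3.5 + 0.25*-28.0 = -3.5
Dual objective at y_2 = -3.5: reduced costs (25.5, 27.0), box minimizer x = (0.0, 0.0)
g(y_2) = b*y + (c1 - a1*y)*x1 + (c2 - a2*y)*x2 = 14*(-3.5) + 25.5*0.0 + 27.0*0.0 = -49.0 + 0.0 + 0.0 = -49.0


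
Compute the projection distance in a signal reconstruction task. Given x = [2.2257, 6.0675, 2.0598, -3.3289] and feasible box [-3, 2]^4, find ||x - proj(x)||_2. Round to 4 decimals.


Project each component onto [-3, 2].
clip(2.2257) = 2.0, clip(6.0675) = 2.0, clip(2.0598) = 2.0, clip(-3.3289) = -3.0
Projection = [2.0, 2.0, 2.0, -3.0]
Squared diffs: [0.0509, 16.5446, 0.0036, 0.1082]
Distance = sqrt(16.7073) = 4.0875


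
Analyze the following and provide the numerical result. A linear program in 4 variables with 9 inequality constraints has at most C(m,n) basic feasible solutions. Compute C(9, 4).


Each vertex corresponds to some choice of n active constraints out of m, so the number of vertices is at most C(m, n) = m! / (n!(m-n)!).
m = 9, n = 4
Numerator: 9 * 8 * 7 * 6
Denominator: 4! = 24
C(9, 4) = 126


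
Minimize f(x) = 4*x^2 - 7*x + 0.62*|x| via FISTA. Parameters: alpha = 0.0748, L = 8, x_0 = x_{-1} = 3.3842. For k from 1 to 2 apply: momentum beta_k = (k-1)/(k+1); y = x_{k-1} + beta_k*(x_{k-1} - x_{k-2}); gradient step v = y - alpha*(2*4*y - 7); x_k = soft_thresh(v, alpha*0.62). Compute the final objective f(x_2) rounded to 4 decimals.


FISTA on f(x) = 4*x^2 - 7*x + 0.62*|x|
L = 8, alpha = 0.0748
Iteration 1: beta = 0.0, y = 3.3842 + 0.0*(3.3842 - 3.3842) = 3.3842
  grad(y) = 20.0736, v = y - alpha*grad = 1.8827
  prox(v) = soft_thresh(1.8827, 0.0464) = 1.8363
Iteration 2: beta = 0.3333, y = 1.8363 + 0.3333*(1.8363 - 3.3842) = 1.3204
  grad(y) = 3.5629, v = y - alpha*grad = 1.0539
  prox(v) = soft_thresh(1.0539, 0.0464) = 1.0075
f(x_2) = 4*1.0075^2 - 7*1.0075 + 0.62*|1.0075| = -2.3677


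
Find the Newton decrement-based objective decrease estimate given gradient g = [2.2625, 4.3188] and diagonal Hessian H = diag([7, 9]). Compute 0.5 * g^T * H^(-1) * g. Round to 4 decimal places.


Step 1: H is diagonal, so H^(-1) * g = [0.3232, 0.4799].
Step 2: g^T H^(-1) g = sum_i g_i^2 / H_ii
  = (2.2625)^2/7 + (4.3188)^2/9
  = 0.7313 + 2.0724 = 2.8037
Step 3: Objective decrease = 0.5 * g^T H^(-1) g = 1.4019


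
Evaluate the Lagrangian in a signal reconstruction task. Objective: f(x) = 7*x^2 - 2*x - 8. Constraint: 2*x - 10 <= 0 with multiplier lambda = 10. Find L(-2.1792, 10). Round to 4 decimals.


Step 1: Evaluate f(x).
f(-2.1792) = 7*(-2.1792)^2 - 2*(-2.1792) - 8 = 29.6008
Step 2: Evaluate g(x).
g(-2.1792) = 2*-2.1792 - 10 = -14.3584
Step 3: Compute Lagrangian.
L = 29.6008 + 10*-14.3584 = -113.9832


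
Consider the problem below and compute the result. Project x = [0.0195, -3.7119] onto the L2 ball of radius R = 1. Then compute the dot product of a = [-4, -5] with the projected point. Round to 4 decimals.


Step 1: Compute ||x|| (intermediates to 6 decimals).
||x|| = sqrt(0.0195^2 + (-3.7119)^2) = 3.711951
Step 2: Project.
Since ||x|| > R, scale = R/||x|| = 1/3.711951 = 0.2694, proj(x) = scale * x
proj(x) = [0.005253, -0.999986]
Step 3: Dot product.
a^T * proj(x) = -4*0.005253 - 5*(-0.999986) = 4.9789


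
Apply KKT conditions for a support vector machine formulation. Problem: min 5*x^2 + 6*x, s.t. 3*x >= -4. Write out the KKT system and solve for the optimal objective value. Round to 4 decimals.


Step 1: Try lambda = 0 (constraint inactive).
Stationarity: 2*5*x + 6 = 0
x* = -6/(2*5) = -0.6
Check constraint: 3*-0.6 = -1.8 >= -4 -- satisfied.
Step 2: Compute optimal value.
f(x*) = 5*(-0.6)^2 + 6*(-0.6) = -1.8


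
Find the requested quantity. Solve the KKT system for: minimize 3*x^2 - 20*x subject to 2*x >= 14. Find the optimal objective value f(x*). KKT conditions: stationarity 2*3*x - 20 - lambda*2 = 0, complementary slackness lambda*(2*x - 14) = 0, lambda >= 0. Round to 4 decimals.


Step 1: Try lambda = 0 (constraint inactive).
x_unc = 20/(2*3) = 3.3333
Check: 2*3.3333 = 6.6666 < 14 -- violated!
Step 2: Constraint must be active: 2*x = 14
x* = 14/2 = 7.0
lambda = (2*3*7.0 - 20)/2 = 11.0
Step 3: Compute optimal value.
f(x*) = 3*7.0^2 - 20*7.0 = 7.0


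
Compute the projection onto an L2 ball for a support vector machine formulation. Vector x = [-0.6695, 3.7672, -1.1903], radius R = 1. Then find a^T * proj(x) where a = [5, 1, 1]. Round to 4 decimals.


Step 1: Compute ||x|| (intermediates to 6 decimals).
||x|| = sqrt((-0.6695)^2 + 3.7672^2 + (-1.1903)^2) = 4.007099
Step 2: Project.
Since ||x|| > R, scale = R/||x|| = 1/4.007099 = 0.249557, proj(x) = scale * x
proj(x) = [-0.167078, 0.940131, -0.297048]
Step 3: Dot product.
a^T * proj(x) = 5*(-0.167078) + 1*0.940131 + 1*(-0.297048) = -0.1923


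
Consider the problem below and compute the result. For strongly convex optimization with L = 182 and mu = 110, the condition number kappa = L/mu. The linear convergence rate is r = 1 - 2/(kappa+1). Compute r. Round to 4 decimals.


Step 1: Compute the condition number.
kappa = L/mu = 182/110 = 1.6545
Step 2: Compute the convergence rate.
r = 1 - 2/(kappa + 1) = 1 - 2*mu/(L + mu) = (L - mu)/(L + mu) = 72/292 = 0.2466


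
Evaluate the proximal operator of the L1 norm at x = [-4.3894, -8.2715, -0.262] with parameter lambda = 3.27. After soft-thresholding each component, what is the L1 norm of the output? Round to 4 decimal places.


Soft-thresholding with lambda = 3.27:
prox(-4.3894) = sign(-4.3894)*max(|-4.3894| - 3.27, 0) = -1.1194
prox(-8.2715) = sign(-8.2715)*max(|-8.2715| - 3.27, 0) = -5.0015
prox(-0.262) = sign(-0.262)*max(|-0.262| - 3.27, 0) = 0.0
prox(x) = [-1.1194, -5.0015, 0.0]
||prox(x)||_1 = 1.1194 + 5.0015 + 0.0 = 6.1209


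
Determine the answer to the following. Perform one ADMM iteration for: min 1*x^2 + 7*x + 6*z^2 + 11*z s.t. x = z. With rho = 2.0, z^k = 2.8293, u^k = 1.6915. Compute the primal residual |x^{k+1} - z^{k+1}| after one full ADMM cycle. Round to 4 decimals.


ADMM iteration with rho = 2.0, z^k = 2.8293, u^k = 1.6915
Step 1: x-update.
Minimize 1*x^2 + 7*x + (2.0/2)*(x - 2.8293 + 1.6915)^2
FOC: (2*1 + 2.0)*x = -7 + 2.0*(2.8293 - 1.6915)
x^{k+1} = -1.1811
Step 2: z-update.
Minimize 6*z^2 + 11*z + (2.0/2)*(-1.1811 - z + 1.6915)^2
FOC: (2*6 + 2.0)*z = -11 + 2.0*(-1.1811 + 1.6915)
z^{k+1} = -0.7128
Step 3: u-update.
u^{k+1} = 1.6915 - 1.1811 + 0.7128 = 1.2232
Step 4: Primal residual = |-1.1811 + 0.7128| = 0.4683


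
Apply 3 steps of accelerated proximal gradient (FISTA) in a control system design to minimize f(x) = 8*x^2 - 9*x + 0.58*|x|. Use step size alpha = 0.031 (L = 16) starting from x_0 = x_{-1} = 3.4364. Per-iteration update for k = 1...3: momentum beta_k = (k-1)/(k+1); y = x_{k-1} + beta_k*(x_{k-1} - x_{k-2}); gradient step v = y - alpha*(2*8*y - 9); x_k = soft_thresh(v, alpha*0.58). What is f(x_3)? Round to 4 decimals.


FISTA on f(x) = 8*x^2 - 9*x + 0.58*|x|
L = 16, alpha = 0.031
Iteration 1: beta = 0.0, y = 3.4364 + 0.0*(3.4364 - 3.4364) = 3.4364
  grad(y) = 45.9824, v = y - alpha*grad = 2.0109
  prox(v) = soft_thresh(2.0109, 0.018) = 1.993
Iteration 2: beta = 0.3333, y = 1.993 + 0.3333*(1.993 - 3.4364) = 1.5118
  grad(y) = 15.1891, v = y - alpha*grad = 1.041
  prox(v) = soft_thresh(1.041, 0.018) = 1.023
Iteration 3: beta = 0.5, y = 1.023 + 0.5*(1.023 - 1.993) = 0.538
  grad(y) = -0.3923, v = y - alpha*grad = 0.5501
  prox(v) = soft_thresh(0.5501, 0.018) = 0.5322
f(x_3) = 8*0.5322^2 - 9*0.5322 + 0.58*|0.5322| = -2.2152


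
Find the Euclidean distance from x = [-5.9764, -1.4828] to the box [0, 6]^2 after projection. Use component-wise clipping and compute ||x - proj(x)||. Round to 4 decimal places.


Project each component onto [0, 6].
clip(-5.9764) = 0.0, clip(-1.4828) = 0.0
Projection = [0.0, 0.0]
Squared diffs: [35.7174, 2.1987]
Distance = sqrt(37.9161) = 6.1576


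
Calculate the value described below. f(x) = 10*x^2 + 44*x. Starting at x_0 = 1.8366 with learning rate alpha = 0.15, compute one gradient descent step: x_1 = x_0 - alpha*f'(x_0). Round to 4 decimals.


We compute the gradient at x_0 and apply the update.
f'(x) = 20*x + 44
f'(1.8366) = 20*1.8366 + 44 = 80.732
x_1 = 1.8366 - 0.15*80.732 = -10.2732


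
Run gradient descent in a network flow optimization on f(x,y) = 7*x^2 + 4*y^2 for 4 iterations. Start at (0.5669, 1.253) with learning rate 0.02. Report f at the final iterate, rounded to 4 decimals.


Gradient descent on f(x,y) = 7*x^2 + 4*y^2.
Starting point: (0.5669, 1.253), alpha = 0.02
Step 1: grad_x = 2*7*0.5669 = 7.9366, grad_y = 2*4*1.253 = 10.024
  x_1 = 0.5669 - 0.02*7.9366 = 0.4082
  y_1 = 1.253 - 0.02*10.024 = 1.0525
Step 2: grad_x = 2*7*0.4082 = 5.7144, grad_y = 2*4*1.0525 = 8.4202
  x_2 = 0.4082 - 0.02*5.7144 = 0.2939
  y_2 = 1.0525 - 0.02*8.4202 = 0.8841
Step 3: grad_x = 2*7*0.2939 = 4.1143, grad_y = 2*4*0.8841 = 7.0729
  x_3 = 0.2939 - 0.02*4.1143 = 0.2116
  y_3 = 0.8841 - 0.02*7.0729 = 0.7427
Step 4: grad_x = 2*7*0.2116 = 2.9623, grad_y = 2*4*0.7427 = 5.9413
  x_4 = 0.2116 - 0.02*2.9623 = 0.1523
  y_4 = 0.7427 - 0.02*5.9413 = 0.6238
f(0.1523, 0.6238) = 7*0.1523^2 + 4*0.6238^2 = 1.7191


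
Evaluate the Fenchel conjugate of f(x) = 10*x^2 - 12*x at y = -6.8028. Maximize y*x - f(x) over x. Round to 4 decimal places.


f*(y) = sup_x {y*x - a*x^2 - b*x} = sup_x {(y-b)*x - a*x^2}
FOC: (y - b) - 2a*x = 0 => x* = (y - b)/(2a)
x* = (-6.8028 + 12)/(2*10) = 0.2599
f*(-6.8028) = (y-b)^2/(4a) = (-6.8028 + 12)^2/(4*10)
= 27.0109/40 = 0.6753


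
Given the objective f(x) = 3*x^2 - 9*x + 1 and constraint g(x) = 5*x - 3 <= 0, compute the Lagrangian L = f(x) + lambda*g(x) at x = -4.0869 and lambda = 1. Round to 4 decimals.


Step 1: Evaluate f(x).
f(-4.0869) = 3*(-4.0869)^2 - 9*(-4.0869) + 1 = 87.8904
Step 2: Evaluate g(x).
g(-4.0869) = 5*-4.0869 - 3 = -23.4345
Step 3: Compute Lagrangian.
L = 87.8904 + 1*-23.4345 = 64.4559


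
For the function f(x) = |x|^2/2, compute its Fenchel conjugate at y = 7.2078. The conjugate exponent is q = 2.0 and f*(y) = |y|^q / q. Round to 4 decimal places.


The conjugate exponent q satisfies 1/p + 1/q = 1.
p = 2, so q = 2/(2 - 1) = 2.0
|y|^q = 7.2078^2.0 = 51.9524
f*(7.2078) = 51.9524 / 2.0 = 25.9762


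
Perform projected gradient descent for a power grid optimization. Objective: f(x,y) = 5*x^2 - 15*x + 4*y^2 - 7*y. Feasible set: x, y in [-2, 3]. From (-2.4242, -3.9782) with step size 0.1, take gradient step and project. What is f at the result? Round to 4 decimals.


Step 1: Compute gradient at (-2.4242, -3.9782).
grad_x = 2*5*-2.4242 - 15 = -39.242
grad_y = 2*4*-3.9782 - 7 = -38.8256
Step 2: Gradient step.
x_raw = -2.4242 - 0.1*-39.242 = 1.5
y_raw = -3.9782 - 0.1*-38.8256 = -0.0956
Step 3: Project onto [-2, 3].
x_proj = clip(1.5) = 1.5
y_proj = clip(-0.0956) = -0.0956
Step 4: Evaluate f.
f(1.5, -0.0956) = -10.5439


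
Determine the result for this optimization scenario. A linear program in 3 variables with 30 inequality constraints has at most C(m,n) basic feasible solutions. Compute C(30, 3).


Each vertex corresponds to some choice of n active constraints out of m, so the number of vertices is at most C(m, n) = m! / (n!(m-n)!).
m = 30, n = 3
Numerator: 30 * 29 * 28
Denominator: 3! = 6
C(30, 3) = 4060


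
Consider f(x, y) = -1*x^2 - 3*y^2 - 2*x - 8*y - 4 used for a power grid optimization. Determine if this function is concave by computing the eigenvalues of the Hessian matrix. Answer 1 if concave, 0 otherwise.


The Hessian of f(x,y) = -1*x^2 - 3*y^2 - 2*x - 8*y - 4 is:
H = [[-2, 0], [0, -6]]
Trace = -2 - 6 = -8
Determinant = -2*-6 - (0)^2 = 12
Discriminant = (-8)^2 - 4*12 = 16.0
Eigenvalues: lambda_1 = -6.0, lambda_2 = -2.0
The function is concave.

1


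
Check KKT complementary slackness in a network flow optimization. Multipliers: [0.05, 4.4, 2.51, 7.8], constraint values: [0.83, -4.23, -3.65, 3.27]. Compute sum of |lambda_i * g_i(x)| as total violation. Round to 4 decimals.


KKT complementary slackness check:
lambda_1 * g_1 = 0.05 * 0.83 = 0.0415
lambda_2 * g_2 = 4.4 * -4.23 = -18.612
lambda_3 * g_3 = 2.51 * -3.65 = -9.1615
lambda_4 * g_4 = 7.8 * 3.27 = 25.506
Total violation = 0.0415 + 18.612 + 9.1615 + 25.506 = 53.321


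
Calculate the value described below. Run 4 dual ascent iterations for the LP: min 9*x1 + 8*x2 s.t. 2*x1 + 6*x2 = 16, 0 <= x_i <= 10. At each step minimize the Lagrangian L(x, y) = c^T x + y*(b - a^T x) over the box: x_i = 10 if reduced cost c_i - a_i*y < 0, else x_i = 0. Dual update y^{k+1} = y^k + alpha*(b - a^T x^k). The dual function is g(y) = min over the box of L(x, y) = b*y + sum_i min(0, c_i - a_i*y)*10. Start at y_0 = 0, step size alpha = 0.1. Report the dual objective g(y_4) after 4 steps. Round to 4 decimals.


Dual ascent for LP: min 9*x1 + 8*x2, 2*x1 + 6*x2 = 16, 0 <= x_i <= 10
Step 1: y^k = 0.0, reduced costs: (9.0, 8.0)
  x^k = (0.0, 0.0), subgradient = b - a^T x = 16.0
  y^{k+1} = 0.0 + 0.1*16.0 = 1.6
Step 2: y^k = 1.6, reduced costs: (5.8, -1.6)
  x^k = (0.0, 10.0), subgradient = b - a^T x = -44.0
  y^{k+1} = 1.6 + 0.1*-44.0 = -2.8
Step 3: y^k = -2.8, reduced costs: (14.6, 24.8)
  x^k = (0.0, 0.0), subgradient = b - a^T x = 16.0
  y^{k+1} = -2.8 + 0.1*16.0 = -1.2
Step 4: y^k = -1.2, reduced costs: (11.4, 15.2)
  x^k = (0.0, 0.0), subgradient = b - a^T x = 16.0
  y^{k+1} = -1.2 + 0.1*16.0 = 0.4
Dual objective at y_4 = 0.4: reduced costs (8.2, 5.6), box minimizer x = (0.0, 0.0)
g(y_4) = b*y + (c1 - a1*y)*x1 + (c2 - a2*y)*x2 = 16*0.4 + 8.2*0.0 + 5.6*0.0 = 6.4 + 0.0 + 0.0 = 6.4
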